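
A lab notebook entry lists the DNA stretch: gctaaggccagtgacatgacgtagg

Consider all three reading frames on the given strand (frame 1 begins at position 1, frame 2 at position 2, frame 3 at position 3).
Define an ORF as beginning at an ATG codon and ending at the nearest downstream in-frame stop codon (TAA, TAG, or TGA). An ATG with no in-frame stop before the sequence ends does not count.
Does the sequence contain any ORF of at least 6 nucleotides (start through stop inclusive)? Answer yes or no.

yes

Frame 1: GCT AAG GCC AGT GAC ATG ACG TAG — ATG at 16, stop TAG at 22 → 9 nt.
Frame 2: CTA AGG CCA GTG ACA TGA CGT AGG — no ATG→stop ORF.
Frame 3: TAA GGC CAG TGA CAT GAC GTA — no ATG→stop ORF.
Frame 1 has an ORF of 9 nucleotides (positions 16–24) ≥ 6, so yes.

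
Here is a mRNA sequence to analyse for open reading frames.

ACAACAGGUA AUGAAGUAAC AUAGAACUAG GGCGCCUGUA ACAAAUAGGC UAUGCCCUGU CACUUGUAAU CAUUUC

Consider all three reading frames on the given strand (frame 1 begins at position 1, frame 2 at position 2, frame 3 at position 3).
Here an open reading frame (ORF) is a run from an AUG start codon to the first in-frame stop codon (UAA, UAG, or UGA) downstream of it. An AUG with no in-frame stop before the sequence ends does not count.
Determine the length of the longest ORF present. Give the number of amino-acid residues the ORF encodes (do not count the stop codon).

5

Frame 1: ACA ACA GGU AAU GAA GUA ACA UAG AAC UAG GGC GCC UGU AAC AAA UAG GCU AUG CCC UGU CAC UUG UAA UCA UUU — AUG at 52, stop UAA at 67 → 18 nt.
Frame 2: CAA CAG GUA AUG AAG UAA CAU AGA ACU AGG GCG CCU GUA ACA AAU AGG CUA UGC CCU GUC ACU UGU AAU CAU UUC — AUG at 11, stop UAA at 17 → 9 nt.
Frame 3: AAC AGG UAA UGA AGU AAC AUA GAA CUA GGG CGC CUG UAA CAA AUA GGC UAU GCC CUG UCA CUU GUA AUC AUU — no AUG→stop ORF.
Longest: frame 1, positions 52–69, 18 nt = 6 codons = 5 aa. → 5 amino acids.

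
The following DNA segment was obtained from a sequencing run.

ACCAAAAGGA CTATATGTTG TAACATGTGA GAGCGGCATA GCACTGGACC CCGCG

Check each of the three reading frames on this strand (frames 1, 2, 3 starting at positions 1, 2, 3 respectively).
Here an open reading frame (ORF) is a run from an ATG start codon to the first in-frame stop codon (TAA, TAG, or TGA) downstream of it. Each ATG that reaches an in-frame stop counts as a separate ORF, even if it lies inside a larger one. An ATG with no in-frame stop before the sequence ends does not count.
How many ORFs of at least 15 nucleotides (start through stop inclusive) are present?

Frame 1: ACC AAA AGG ACT ATA TGT TGT AAC ATG TGA GAG CGG CAT AGC ACT GGA CCC CGC — ATG at 25, stop TGA at 28 → 6 nt.
Frame 2: CCA AAA GGA CTA TAT GTT GTA ACA TGT GAG AGC GGC ATA GCA CTG GAC CCC GCG — no ATG→stop ORF.
Frame 3: CAA AAG GAC TAT ATG TTG TAA CAT GTG AGA GCG GCA TAG CAC TGG ACC CCG — ATG at 15, stop TAA at 21 → 9 nt.
No ORF reaches 15 nucleotides. Count = 0.

0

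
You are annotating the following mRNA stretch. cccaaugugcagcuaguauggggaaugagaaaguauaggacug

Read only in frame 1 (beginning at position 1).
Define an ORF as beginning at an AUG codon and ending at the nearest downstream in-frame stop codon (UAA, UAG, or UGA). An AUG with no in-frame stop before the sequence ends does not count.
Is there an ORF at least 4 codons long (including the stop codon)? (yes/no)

Frame 1: CCC AAU GUG CAG CUA GUA UGG GGA AUG AGA AAG UAU AGG ACU — no AUG→stop ORF.
Largest ORF found is 0 codons < 4, so no.

no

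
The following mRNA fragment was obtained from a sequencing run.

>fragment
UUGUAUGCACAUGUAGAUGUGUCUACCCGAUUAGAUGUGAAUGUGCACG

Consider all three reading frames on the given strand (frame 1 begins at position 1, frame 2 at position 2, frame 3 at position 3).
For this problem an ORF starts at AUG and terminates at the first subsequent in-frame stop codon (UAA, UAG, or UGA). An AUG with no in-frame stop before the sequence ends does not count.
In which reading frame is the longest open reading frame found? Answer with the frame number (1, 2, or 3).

Frame 1: UUG UAU GCA CAU GUA GAU GUG UCU ACC CGA UUA GAU GUG AAU GUG CAC — no AUG→stop ORF.
Frame 2: UGU AUG CAC AUG UAG AUG UGU CUA CCC GAU UAG AUG UGA AUG UGC ACG — AUG at 5, stop UAG at 14 → 12 nt; AUG at 11, stop UAG at 14 → 6 nt; AUG at 17, stop UAG at 32 → 18 nt; AUG at 35, stop UGA at 38 → 6 nt.
Frame 3: GUA UGC ACA UGU AGA UGU GUC UAC CCG AUU AGA UGU GAA UGU GCA — no AUG→stop ORF.
Longest ORF is 18 nt in frame 2 (positions 17–34).

2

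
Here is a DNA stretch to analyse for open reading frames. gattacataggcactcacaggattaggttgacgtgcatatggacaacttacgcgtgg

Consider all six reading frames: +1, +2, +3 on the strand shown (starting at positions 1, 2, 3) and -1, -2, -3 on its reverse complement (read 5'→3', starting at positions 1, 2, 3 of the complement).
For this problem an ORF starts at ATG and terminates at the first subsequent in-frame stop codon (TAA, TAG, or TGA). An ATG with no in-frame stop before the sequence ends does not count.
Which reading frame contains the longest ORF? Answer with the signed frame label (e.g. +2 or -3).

-2

Reverse complement (5'→3'): CCACGCGTAAGTTGTCCATATGCACGTCAACCTAATCCTGTGAGTGCCTATGTAATC
Frame +1: GAT TAC ATA GGC ACT CAC AGG ATT AGG TTG ACG TGC ATA TGG ACA ACT TAC GCG TGG — no ATG→stop ORF.
Frame +2: ATT ACA TAG GCA CTC ACA GGA TTA GGT TGA CGT GCA TAT GGA CAA CTT ACG CGT — no ATG→stop ORF.
Frame +3: TTA CAT AGG CAC TCA CAG GAT TAG GTT GAC GTG CAT ATG GAC AAC TTA CGC GTG — no ATG→stop ORF.
Frame -1: CCA CGC GTA AGT TGT CCA TAT GCA CGT CAA CCT AAT CCT GTG AGT GCC TAT GTA ATC — no ATG→stop ORF.
Frame -2: CAC GCG TAA GTT GTC CAT ATG CAC GTC AAC CTA ATC CTG TGA GTG CCT ATG TAA — ATG at 20, stop TGA at 41 → 24 nt; ATG at 50, stop TAA at 53 → 6 nt.
Frame -3: ACG CGT AAG TTG TCC ATA TGC ACG TCA ACC TAA TCC TGT GAG TGC CTA TGT AAT — no ATG→stop ORF.
Longest ORF is 24 nt in frame -2 (positions 20–43).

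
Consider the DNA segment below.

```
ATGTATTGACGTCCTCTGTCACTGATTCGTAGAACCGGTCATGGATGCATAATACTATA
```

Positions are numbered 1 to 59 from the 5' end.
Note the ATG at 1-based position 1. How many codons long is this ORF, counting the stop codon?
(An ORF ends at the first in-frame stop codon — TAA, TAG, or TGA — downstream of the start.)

3

Codons from position 1: ATG (1–3), TAT (4–6), TGA (7–9).
TGA is the first in-frame stop; that's 3 codons including the stop.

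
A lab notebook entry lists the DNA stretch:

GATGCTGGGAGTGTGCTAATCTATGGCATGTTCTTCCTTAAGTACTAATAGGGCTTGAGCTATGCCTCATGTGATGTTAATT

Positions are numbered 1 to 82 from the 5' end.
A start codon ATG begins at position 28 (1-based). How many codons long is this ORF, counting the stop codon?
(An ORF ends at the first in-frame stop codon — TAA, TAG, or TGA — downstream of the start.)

7

Codons from position 28: ATG (28–30), TTC (31–33), TTC (34–36), CTT (37–39), AAG (40–42), TAC (43–45), TAA (46–48).
TAA is the first in-frame stop; that's 7 codons including the stop.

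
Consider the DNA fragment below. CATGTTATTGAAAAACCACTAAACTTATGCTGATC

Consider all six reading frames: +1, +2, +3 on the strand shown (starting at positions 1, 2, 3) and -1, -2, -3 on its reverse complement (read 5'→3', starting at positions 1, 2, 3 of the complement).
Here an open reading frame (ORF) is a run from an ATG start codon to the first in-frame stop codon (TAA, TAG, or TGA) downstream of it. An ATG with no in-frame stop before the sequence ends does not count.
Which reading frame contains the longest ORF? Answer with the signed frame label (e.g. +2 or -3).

Reverse complement (5'→3'): GATCAGCATAAGTTTAGTGGTTTTTCAATAACATG
Frame +1: CAT GTT ATT GAA AAA CCA CTA AAC TTA TGC TGA — no ATG→stop ORF.
Frame +2: ATG TTA TTG AAA AAC CAC TAA ACT TAT GCT GAT — ATG at 2, stop TAA at 20 → 21 nt.
Frame +3: TGT TAT TGA AAA ACC ACT AAA CTT ATG CTG ATC — no ATG→stop ORF.
Frame -1: GAT CAG CAT AAG TTT AGT GGT TTT TCA ATA ACA — no ATG→stop ORF.
Frame -2: ATC AGC ATA AGT TTA GTG GTT TTT CAA TAA CAT — no ATG→stop ORF.
Frame -3: TCA GCA TAA GTT TAG TGG TTT TTC AAT AAC ATG — no ATG→stop ORF.
Longest ORF is 21 nt in frame +2 (positions 2–22).

+2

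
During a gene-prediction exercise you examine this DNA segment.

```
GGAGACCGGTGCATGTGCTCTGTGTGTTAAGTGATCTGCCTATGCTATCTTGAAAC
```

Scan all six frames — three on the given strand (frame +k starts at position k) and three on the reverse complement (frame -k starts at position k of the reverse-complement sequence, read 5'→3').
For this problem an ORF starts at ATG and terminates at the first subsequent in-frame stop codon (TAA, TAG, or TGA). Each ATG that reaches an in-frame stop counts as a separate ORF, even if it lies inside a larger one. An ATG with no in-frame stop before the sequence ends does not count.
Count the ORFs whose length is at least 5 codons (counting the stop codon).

1

Reverse complement (5'→3'): GTTTCAAGATAGCATAGGCAGATCACTTAACACACAGAGCACATGCACCGGTCTCC
Frame +1: GGA GAC CGG TGC ATG TGC TCT GTG TGT TAA GTG ATC TGC CTA TGC TAT CTT GAA — ATG at 13, stop TAA at 28 → 18 nt.
Frame +2: GAG ACC GGT GCA TGT GCT CTG TGT GTT AAG TGA TCT GCC TAT GCT ATC TTG AAA — no ATG→stop ORF.
Frame +3: AGA CCG GTG CAT GTG CTC TGT GTG TTA AGT GAT CTG CCT ATG CTA TCT TGA AAC — ATG at 42, stop TGA at 51 → 12 nt.
Frame -1: GTT TCA AGA TAG CAT AGG CAG ATC ACT TAA CAC ACA GAG CAC ATG CAC CGG TCT — no ATG→stop ORF.
Frame -2: TTT CAA GAT AGC ATA GGC AGA TCA CTT AAC ACA CAG AGC ACA TGC ACC GGT CTC — no ATG→stop ORF.
Frame -3: TTC AAG ATA GCA TAG GCA GAT CAC TTA ACA CAC AGA GCA CAT GCA CCG GTC TCC — no ATG→stop ORF.
ORFs ≥ 5 codons: frame +1 13–30 (6 codons). Count = 1.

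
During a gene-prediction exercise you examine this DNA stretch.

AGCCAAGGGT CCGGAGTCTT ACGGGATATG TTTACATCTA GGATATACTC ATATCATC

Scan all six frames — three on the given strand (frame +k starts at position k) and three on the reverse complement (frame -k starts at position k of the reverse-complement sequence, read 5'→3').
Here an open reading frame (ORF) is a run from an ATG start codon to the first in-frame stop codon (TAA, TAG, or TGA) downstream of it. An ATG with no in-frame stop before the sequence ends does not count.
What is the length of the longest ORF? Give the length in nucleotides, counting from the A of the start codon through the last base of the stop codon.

Reverse complement (5'→3'): GATGATATGAGTATATCCTAGATGTAAACATATCCCGTAAGACTCCGGACCCTTGGCT
Frame +1: AGC CAA GGG TCC GGA GTC TTA CGG GAT ATG TTT ACA TCT AGG ATA TAC TCA TAT CAT — no ATG→stop ORF.
Frame +2: GCC AAG GGT CCG GAG TCT TAC GGG ATA TGT TTA CAT CTA GGA TAT ACT CAT ATC ATC — no ATG→stop ORF.
Frame +3: CCA AGG GTC CGG AGT CTT ACG GGA TAT GTT TAC ATC TAG GAT ATA CTC ATA TCA — no ATG→stop ORF.
Frame -1: GAT GAT ATG AGT ATA TCC TAG ATG TAA ACA TAT CCC GTA AGA CTC CGG ACC CTT GGC — ATG at 7, stop TAG at 19 → 15 nt; ATG at 22, stop TAA at 25 → 6 nt.
Frame -2: ATG ATA TGA GTA TAT CCT AGA TGT AAA CAT ATC CCG TAA GAC TCC GGA CCC TTG GCT — ATG at 2, stop TGA at 8 → 9 nt.
Frame -3: TGA TAT GAG TAT ATC CTA GAT GTA AAC ATA TCC CGT AAG ACT CCG GAC CCT TGG — no ATG→stop ORF.
Longest: frame -1, positions 7–21, 15 nt = 5 codons = 4 aa. → 15 nucleotides.

15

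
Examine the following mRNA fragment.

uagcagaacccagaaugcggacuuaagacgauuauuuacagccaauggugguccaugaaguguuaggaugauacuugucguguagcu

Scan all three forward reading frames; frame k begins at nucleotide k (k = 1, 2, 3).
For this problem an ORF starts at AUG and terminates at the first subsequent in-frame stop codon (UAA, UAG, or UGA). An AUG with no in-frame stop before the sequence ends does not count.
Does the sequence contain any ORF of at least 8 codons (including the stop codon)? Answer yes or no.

yes

Frame 1: UAG CAG AAC CCA GAA UGC GGA CUU AAG ACG AUU AUU UAC AGC CAA UGG UGG UCC AUG AAG UGU UAG GAU GAU ACU UGU CGU GUA GCU — AUG at 55, stop UAG at 64 → 12 nt.
Frame 2: AGC AGA ACC CAG AAU GCG GAC UUA AGA CGA UUA UUU ACA GCC AAU GGU GGU CCA UGA AGU GUU AGG AUG AUA CUU GUC GUG UAG — AUG at 68, stop UAG at 83 → 18 nt.
Frame 3: GCA GAA CCC AGA AUG CGG ACU UAA GAC GAU UAU UUA CAG CCA AUG GUG GUC CAU GAA GUG UUA GGA UGA UAC UUG UCG UGU AGC — AUG at 15, stop UAA at 24 → 12 nt; AUG at 45, stop UGA at 69 → 27 nt.
Frame 3 has an ORF of 9 codons (positions 45–71) ≥ 8, so yes.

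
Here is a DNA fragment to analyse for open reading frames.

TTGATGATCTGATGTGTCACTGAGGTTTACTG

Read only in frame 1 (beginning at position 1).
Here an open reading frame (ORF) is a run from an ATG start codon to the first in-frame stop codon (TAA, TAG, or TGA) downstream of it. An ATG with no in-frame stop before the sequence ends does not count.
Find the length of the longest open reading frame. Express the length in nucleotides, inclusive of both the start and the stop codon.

9

Frame 1: TTG ATG ATC TGA TGT GTC ACT GAG GTT TAC — ATG at 4, stop TGA at 10 → 9 nt.
Longest: frame 1, positions 4–12, 9 nt = 3 codons = 2 aa. → 9 nucleotides.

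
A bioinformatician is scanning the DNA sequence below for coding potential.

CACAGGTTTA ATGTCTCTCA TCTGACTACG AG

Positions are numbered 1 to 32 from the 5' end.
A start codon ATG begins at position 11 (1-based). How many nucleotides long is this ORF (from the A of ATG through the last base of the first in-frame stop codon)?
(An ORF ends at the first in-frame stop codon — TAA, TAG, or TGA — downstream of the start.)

15

Codons from position 11: ATG (11–13), TCT (14–16), CTC (17–19), ATC (20–22), TGA (23–25).
TGA is the first in-frame stop; ORF spans 11–25, 15 nucleotides.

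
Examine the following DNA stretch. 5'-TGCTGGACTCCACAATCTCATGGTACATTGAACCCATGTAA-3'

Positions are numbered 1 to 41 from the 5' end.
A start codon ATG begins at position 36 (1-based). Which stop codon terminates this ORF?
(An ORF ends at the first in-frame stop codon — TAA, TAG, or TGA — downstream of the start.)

Codons from position 36: ATG (36–38), TAA (39–41).
The first in-frame stop codon is TAA.

TAA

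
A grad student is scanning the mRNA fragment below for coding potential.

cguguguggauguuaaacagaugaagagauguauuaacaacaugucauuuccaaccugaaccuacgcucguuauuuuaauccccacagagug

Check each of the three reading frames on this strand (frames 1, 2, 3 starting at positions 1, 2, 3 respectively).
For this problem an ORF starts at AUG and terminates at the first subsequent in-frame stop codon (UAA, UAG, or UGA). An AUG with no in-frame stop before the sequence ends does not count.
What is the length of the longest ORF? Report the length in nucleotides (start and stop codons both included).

39

Frame 1: CGU GUG UGG AUG UUA AAC AGA UGA AGA GAU GUA UUA ACA ACA UGU CAU UUC CAA CCU GAA CCU ACG CUC GUU AUU UUA AUC CCC ACA GAG — AUG at 10, stop UGA at 22 → 15 nt.
Frame 2: GUG UGU GGA UGU UAA ACA GAU GAA GAG AUG UAU UAA CAA CAU GUC AUU UCC AAC CUG AAC CUA CGC UCG UUA UUU UAA UCC CCA CAG AGU — AUG at 29, stop UAA at 35 → 9 nt.
Frame 3: UGU GUG GAU GUU AAA CAG AUG AAG AGA UGU AUU AAC AAC AUG UCA UUU CCA ACC UGA ACC UAC GCU CGU UAU UUU AAU CCC CAC AGA GUG — AUG at 21, stop UGA at 57 → 39 nt; AUG at 42, stop UGA at 57 → 18 nt.
Longest: frame 3, positions 21–59, 39 nt = 13 codons = 12 aa. → 39 nucleotides.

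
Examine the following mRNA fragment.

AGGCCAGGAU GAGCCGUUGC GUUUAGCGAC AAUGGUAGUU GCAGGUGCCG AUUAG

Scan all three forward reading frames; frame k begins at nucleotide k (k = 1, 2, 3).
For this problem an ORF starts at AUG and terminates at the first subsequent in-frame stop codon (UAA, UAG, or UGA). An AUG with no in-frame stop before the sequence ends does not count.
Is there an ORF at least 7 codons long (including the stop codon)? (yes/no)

Frame 1: AGG CCA GGA UGA GCC GUU GCG UUU AGC GAC AAU GGU AGU UGC AGG UGC CGA UUA — no AUG→stop ORF.
Frame 2: GGC CAG GAU GAG CCG UUG CGU UUA GCG ACA AUG GUA GUU GCA GGU GCC GAU UAG — AUG at 32, stop UAG at 53 → 24 nt.
Frame 3: GCC AGG AUG AGC CGU UGC GUU UAG CGA CAA UGG UAG UUG CAG GUG CCG AUU — AUG at 9, stop UAG at 24 → 18 nt.
Frame 2 has an ORF of 8 codons (positions 32–55) ≥ 7, so yes.

yes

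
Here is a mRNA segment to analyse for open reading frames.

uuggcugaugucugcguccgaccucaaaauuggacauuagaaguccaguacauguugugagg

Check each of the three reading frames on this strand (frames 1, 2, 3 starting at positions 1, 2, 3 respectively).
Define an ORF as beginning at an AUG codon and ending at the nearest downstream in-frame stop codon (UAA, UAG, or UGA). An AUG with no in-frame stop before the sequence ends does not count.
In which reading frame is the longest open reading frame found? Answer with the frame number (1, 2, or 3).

2

Frame 1: UUG GCU GAU GUC UGC GUC CGA CCU CAA AAU UGG ACA UUA GAA GUC CAG UAC AUG UUG UGA — AUG at 52, stop UGA at 58 → 9 nt.
Frame 2: UGG CUG AUG UCU GCG UCC GAC CUC AAA AUU GGA CAU UAG AAG UCC AGU ACA UGU UGU GAG — AUG at 8, stop UAG at 38 → 33 nt.
Frame 3: GGC UGA UGU CUG CGU CCG ACC UCA AAA UUG GAC AUU AGA AGU CCA GUA CAU GUU GUG AGG — no AUG→stop ORF.
Longest ORF is 33 nt in frame 2 (positions 8–40).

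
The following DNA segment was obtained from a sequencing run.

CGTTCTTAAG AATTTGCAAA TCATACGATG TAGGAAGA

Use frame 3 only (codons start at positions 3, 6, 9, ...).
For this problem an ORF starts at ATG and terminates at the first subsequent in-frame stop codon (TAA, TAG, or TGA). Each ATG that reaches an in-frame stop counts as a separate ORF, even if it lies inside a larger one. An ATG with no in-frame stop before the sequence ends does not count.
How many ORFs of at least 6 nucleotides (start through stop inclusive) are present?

Frame 3: TTC TTA AGA ATT TGC AAA TCA TAC GAT GTA GGA AGA — no ATG→stop ORF.
No ORF reaches 6 nucleotides. Count = 0.

0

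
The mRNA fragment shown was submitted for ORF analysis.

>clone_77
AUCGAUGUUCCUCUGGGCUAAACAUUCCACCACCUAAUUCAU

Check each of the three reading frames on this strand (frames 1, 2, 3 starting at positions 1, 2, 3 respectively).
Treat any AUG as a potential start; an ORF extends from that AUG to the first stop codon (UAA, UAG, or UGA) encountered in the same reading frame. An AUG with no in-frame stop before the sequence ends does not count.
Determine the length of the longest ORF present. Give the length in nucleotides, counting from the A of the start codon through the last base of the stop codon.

33

Frame 1: AUC GAU GUU CCU CUG GGC UAA ACA UUC CAC CAC CUA AUU CAU — no AUG→stop ORF.
Frame 2: UCG AUG UUC CUC UGG GCU AAA CAU UCC ACC ACC UAA UUC — AUG at 5, stop UAA at 35 → 33 nt.
Frame 3: CGA UGU UCC UCU GGG CUA AAC AUU CCA CCA CCU AAU UCA — no AUG→stop ORF.
Longest: frame 2, positions 5–37, 33 nt = 11 codons = 10 aa. → 33 nucleotides.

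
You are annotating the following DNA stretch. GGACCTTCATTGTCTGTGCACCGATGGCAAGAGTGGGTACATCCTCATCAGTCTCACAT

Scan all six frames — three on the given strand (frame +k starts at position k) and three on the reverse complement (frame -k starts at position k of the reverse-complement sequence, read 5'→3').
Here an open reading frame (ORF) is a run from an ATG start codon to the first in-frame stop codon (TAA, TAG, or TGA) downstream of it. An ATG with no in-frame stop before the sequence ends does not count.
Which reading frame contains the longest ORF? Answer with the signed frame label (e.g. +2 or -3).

-3

Reverse complement (5'→3'): ATGTGAGACTGATGAGGATGTACCCACTCTTGCCATCGGTGCACAGACAATGAAGGTCC
Frame +1: GGA CCT TCA TTG TCT GTG CAC CGA TGG CAA GAG TGG GTA CAT CCT CAT CAG TCT CAC — no ATG→stop ORF.
Frame +2: GAC CTT CAT TGT CTG TGC ACC GAT GGC AAG AGT GGG TAC ATC CTC ATC AGT CTC ACA — no ATG→stop ORF.
Frame +3: ACC TTC ATT GTC TGT GCA CCG ATG GCA AGA GTG GGT ACA TCC TCA TCA GTC TCA CAT — no ATG→stop ORF.
Frame -1: ATG TGA GAC TGA TGA GGA TGT ACC CAC TCT TGC CAT CGG TGC ACA GAC AAT GAA GGT — ATG at 1, stop TGA at 4 → 6 nt.
Frame -2: TGT GAG ACT GAT GAG GAT GTA CCC ACT CTT GCC ATC GGT GCA CAG ACA ATG AAG GTC — no ATG→stop ORF.
Frame -3: GTG AGA CTG ATG AGG ATG TAC CCA CTC TTG CCA TCG GTG CAC AGA CAA TGA AGG TCC — ATG at 12, stop TGA at 51 → 42 nt; ATG at 18, stop TGA at 51 → 36 nt.
Longest ORF is 42 nt in frame -3 (positions 12–53).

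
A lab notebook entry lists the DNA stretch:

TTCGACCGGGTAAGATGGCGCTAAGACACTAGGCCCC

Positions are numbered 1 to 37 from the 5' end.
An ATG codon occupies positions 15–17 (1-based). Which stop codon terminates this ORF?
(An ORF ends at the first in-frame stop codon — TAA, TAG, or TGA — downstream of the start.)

Codons from position 15: ATG (15–17), GCG (18–20), CTA (21–23), AGA (24–26), CAC (27–29), TAG (30–32).
The first in-frame stop codon is TAG.

TAG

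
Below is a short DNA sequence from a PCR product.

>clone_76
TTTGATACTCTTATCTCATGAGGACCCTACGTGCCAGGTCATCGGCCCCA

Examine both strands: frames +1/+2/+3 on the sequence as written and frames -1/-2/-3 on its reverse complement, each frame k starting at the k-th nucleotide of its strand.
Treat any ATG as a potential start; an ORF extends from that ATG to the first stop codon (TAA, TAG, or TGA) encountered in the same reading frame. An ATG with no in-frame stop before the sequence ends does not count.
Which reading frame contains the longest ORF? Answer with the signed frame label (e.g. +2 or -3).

-3

Reverse complement (5'→3'): TGGGGCCGATGACCTGGCACGTAGGGTCCTCATGAGATAAGAGTATCAAA
Frame +1: TTT GAT ACT CTT ATC TCA TGA GGA CCC TAC GTG CCA GGT CAT CGG CCC — no ATG→stop ORF.
Frame +2: TTG ATA CTC TTA TCT CAT GAG GAC CCT ACG TGC CAG GTC ATC GGC CCC — no ATG→stop ORF.
Frame +3: TGA TAC TCT TAT CTC ATG AGG ACC CTA CGT GCC AGG TCA TCG GCC CCA — no ATG→stop ORF.
Frame -1: TGG GGC CGA TGA CCT GGC ACG TAG GGT CCT CAT GAG ATA AGA GTA TCA — no ATG→stop ORF.
Frame -2: GGG GCC GAT GAC CTG GCA CGT AGG GTC CTC ATG AGA TAA GAG TAT CAA — ATG at 32, stop TAA at 38 → 9 nt.
Frame -3: GGG CCG ATG ACC TGG CAC GTA GGG TCC TCA TGA GAT AAG AGT ATC AAA — ATG at 9, stop TGA at 33 → 27 nt.
Longest ORF is 27 nt in frame -3 (positions 9–35).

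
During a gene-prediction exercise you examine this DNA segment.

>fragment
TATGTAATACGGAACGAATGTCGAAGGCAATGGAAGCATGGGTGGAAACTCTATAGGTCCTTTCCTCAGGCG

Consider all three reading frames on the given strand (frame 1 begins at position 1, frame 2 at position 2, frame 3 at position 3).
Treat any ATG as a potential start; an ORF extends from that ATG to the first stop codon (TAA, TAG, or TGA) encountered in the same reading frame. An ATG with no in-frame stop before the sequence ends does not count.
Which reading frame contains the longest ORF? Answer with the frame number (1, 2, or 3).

3

Frame 1: TAT GTA ATA CGG AAC GAA TGT CGA AGG CAA TGG AAG CAT GGG TGG AAA CTC TAT AGG TCC TTT CCT CAG GCG — no ATG→stop ORF.
Frame 2: ATG TAA TAC GGA ACG AAT GTC GAA GGC AAT GGA AGC ATG GGT GGA AAC TCT ATA GGT CCT TTC CTC AGG — ATG at 2, stop TAA at 5 → 6 nt.
Frame 3: TGT AAT ACG GAA CGA ATG TCG AAG GCA ATG GAA GCA TGG GTG GAA ACT CTA TAG GTC CTT TCC TCA GGC — ATG at 18, stop TAG at 54 → 39 nt; ATG at 30, stop TAG at 54 → 27 nt.
Longest ORF is 39 nt in frame 3 (positions 18–56).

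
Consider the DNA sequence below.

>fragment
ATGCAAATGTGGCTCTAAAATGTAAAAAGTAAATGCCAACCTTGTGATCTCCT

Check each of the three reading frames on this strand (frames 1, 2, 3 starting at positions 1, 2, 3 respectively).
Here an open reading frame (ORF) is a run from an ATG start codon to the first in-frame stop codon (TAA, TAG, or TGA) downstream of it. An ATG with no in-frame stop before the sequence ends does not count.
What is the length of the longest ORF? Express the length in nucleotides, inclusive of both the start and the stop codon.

18

Frame 1: ATG CAA ATG TGG CTC TAA AAT GTA AAA AGT AAA TGC CAA CCT TGT GAT CTC — ATG at 1, stop TAA at 16 → 18 nt; ATG at 7, stop TAA at 16 → 12 nt.
Frame 2: TGC AAA TGT GGC TCT AAA ATG TAA AAA GTA AAT GCC AAC CTT GTG ATC TCC — ATG at 20, stop TAA at 23 → 6 nt.
Frame 3: GCA AAT GTG GCT CTA AAA TGT AAA AAG TAA ATG CCA ACC TTG TGA TCT CCT — ATG at 33, stop TGA at 45 → 15 nt.
Longest: frame 1, positions 1–18, 18 nt = 6 codons = 5 aa. → 18 nucleotides.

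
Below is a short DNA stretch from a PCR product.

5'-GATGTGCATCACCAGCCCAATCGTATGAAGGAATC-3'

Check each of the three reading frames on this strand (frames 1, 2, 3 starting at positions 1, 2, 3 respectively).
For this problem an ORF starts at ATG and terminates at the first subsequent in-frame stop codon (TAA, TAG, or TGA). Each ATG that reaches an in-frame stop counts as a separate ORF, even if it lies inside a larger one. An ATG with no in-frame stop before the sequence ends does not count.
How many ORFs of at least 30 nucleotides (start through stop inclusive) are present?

0

Frame 1: GAT GTG CAT CAC CAG CCC AAT CGT ATG AAG GAA — no ATG→stop ORF.
Frame 2: ATG TGC ATC ACC AGC CCA ATC GTA TGA AGG AAT — ATG at 2, stop TGA at 26 → 27 nt.
Frame 3: TGT GCA TCA CCA GCC CAA TCG TAT GAA GGA ATC — no ATG→stop ORF.
No ORF reaches 30 nucleotides. Count = 0.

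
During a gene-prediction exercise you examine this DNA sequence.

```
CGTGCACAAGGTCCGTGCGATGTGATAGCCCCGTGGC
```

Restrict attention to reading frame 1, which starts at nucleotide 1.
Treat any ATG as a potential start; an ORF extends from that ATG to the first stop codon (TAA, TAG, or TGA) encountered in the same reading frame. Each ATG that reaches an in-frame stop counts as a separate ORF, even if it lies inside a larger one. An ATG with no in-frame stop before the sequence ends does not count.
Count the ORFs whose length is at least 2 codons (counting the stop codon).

Frame 1: CGT GCA CAA GGT CCG TGC GAT GTG ATA GCC CCG TGG — no ATG→stop ORF.
No ORF reaches 2 codons. Count = 0.

0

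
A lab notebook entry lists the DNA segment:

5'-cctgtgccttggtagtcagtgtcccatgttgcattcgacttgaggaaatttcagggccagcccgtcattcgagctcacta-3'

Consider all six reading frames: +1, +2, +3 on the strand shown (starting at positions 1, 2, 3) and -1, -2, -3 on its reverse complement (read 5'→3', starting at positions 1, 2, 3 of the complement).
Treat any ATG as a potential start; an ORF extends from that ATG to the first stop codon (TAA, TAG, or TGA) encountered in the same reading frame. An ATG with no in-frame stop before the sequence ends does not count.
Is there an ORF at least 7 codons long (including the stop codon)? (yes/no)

Reverse complement (5'→3'): TAGTGAGCTCGAATGACGGGCTGGCCCTGAAATTTCCTCAAGTCGAATGCAACATGGGACACTGACTACCAAGGCACAGG
Frame +1: CCT GTG CCT TGG TAG TCA GTG TCC CAT GTT GCA TTC GAC TTG AGG AAA TTT CAG GGC CAG CCC GTC ATT CGA GCT CAC — no ATG→stop ORF.
Frame +2: CTG TGC CTT GGT AGT CAG TGT CCC ATG TTG CAT TCG ACT TGA GGA AAT TTC AGG GCC AGC CCG TCA TTC GAG CTC ACT — ATG at 26, stop TGA at 41 → 18 nt.
Frame +3: TGT GCC TTG GTA GTC AGT GTC CCA TGT TGC ATT CGA CTT GAG GAA ATT TCA GGG CCA GCC CGT CAT TCG AGC TCA CTA — no ATG→stop ORF.
Frame -1: TAG TGA GCT CGA ATG ACG GGC TGG CCC TGA AAT TTC CTC AAG TCG AAT GCA ACA TGG GAC ACT GAC TAC CAA GGC ACA — ATG at 13, stop TGA at 28 → 18 nt.
Frame -2: AGT GAG CTC GAA TGA CGG GCT GGC CCT GAA ATT TCC TCA AGT CGA ATG CAA CAT GGG ACA CTG ACT ACC AAG GCA CAG — no ATG→stop ORF.
Frame -3: GTG AGC TCG AAT GAC GGG CTG GCC CTG AAA TTT CCT CAA GTC GAA TGC AAC ATG GGA CAC TGA CTA CCA AGG CAC AGG — ATG at 54, stop TGA at 63 → 12 nt.
Largest ORF found is 6 codons < 7, so no.

no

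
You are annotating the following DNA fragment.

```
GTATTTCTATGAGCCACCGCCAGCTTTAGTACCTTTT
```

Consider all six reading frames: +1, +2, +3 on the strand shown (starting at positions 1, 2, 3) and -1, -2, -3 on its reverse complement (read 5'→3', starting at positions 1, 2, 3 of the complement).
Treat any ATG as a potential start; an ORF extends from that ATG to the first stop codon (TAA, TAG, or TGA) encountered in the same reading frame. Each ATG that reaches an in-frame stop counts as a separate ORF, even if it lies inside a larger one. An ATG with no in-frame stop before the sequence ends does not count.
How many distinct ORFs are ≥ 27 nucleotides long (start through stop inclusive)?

0

Reverse complement (5'→3'): AAAAGGTACTAAAGCTGGCGGTGGCTCATAGAAATAC
Frame +1: GTA TTT CTA TGA GCC ACC GCC AGC TTT AGT ACC TTT — no ATG→stop ORF.
Frame +2: TAT TTC TAT GAG CCA CCG CCA GCT TTA GTA CCT TTT — no ATG→stop ORF.
Frame +3: ATT TCT ATG AGC CAC CGC CAG CTT TAG TAC CTT — ATG at 9, stop TAG at 27 → 21 nt.
Frame -1: AAA AGG TAC TAA AGC TGG CGG TGG CTC ATA GAA ATA — no ATG→stop ORF.
Frame -2: AAA GGT ACT AAA GCT GGC GGT GGC TCA TAG AAA TAC — no ATG→stop ORF.
Frame -3: AAG GTA CTA AAG CTG GCG GTG GCT CAT AGA AAT — no ATG→stop ORF.
No ORF reaches 27 nucleotides. Count = 0.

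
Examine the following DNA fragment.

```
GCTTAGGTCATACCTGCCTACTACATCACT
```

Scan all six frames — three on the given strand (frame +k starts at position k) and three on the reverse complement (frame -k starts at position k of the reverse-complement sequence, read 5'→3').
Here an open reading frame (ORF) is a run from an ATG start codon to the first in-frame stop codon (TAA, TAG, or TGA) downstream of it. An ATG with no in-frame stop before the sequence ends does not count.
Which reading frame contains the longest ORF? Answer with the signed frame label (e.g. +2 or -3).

-2

Reverse complement (5'→3'): AGTGATGTAGTAGGCAGGTATGACCTAAGC
Frame +1: GCT TAG GTC ATA CCT GCC TAC TAC ATC ACT — no ATG→stop ORF.
Frame +2: CTT AGG TCA TAC CTG CCT ACT ACA TCA — no ATG→stop ORF.
Frame +3: TTA GGT CAT ACC TGC CTA CTA CAT CAC — no ATG→stop ORF.
Frame -1: AGT GAT GTA GTA GGC AGG TAT GAC CTA AGC — no ATG→stop ORF.
Frame -2: GTG ATG TAG TAG GCA GGT ATG ACC TAA — ATG at 5, stop TAG at 8 → 6 nt; ATG at 20, stop TAA at 26 → 9 nt.
Frame -3: TGA TGT AGT AGG CAG GTA TGA CCT AAG — no ATG→stop ORF.
Longest ORF is 9 nt in frame -2 (positions 20–28).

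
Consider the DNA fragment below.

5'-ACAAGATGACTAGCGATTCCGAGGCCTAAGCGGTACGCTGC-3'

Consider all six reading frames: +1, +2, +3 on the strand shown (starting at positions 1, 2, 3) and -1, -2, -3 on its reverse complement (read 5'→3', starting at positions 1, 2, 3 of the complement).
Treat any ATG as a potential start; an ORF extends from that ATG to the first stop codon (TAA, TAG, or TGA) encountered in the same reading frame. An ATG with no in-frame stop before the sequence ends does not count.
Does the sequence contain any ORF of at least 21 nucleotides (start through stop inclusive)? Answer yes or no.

Reverse complement (5'→3'): GCAGCGTACCGCTTAGGCCTCGGAATCGCTAGTCATCTTGT
Frame +1: ACA AGA TGA CTA GCG ATT CCG AGG CCT AAG CGG TAC GCT — no ATG→stop ORF.
Frame +2: CAA GAT GAC TAG CGA TTC CGA GGC CTA AGC GGT ACG CTG — no ATG→stop ORF.
Frame +3: AAG ATG ACT AGC GAT TCC GAG GCC TAA GCG GTA CGC TGC — ATG at 6, stop TAA at 27 → 24 nt.
Frame -1: GCA GCG TAC CGC TTA GGC CTC GGA ATC GCT AGT CAT CTT — no ATG→stop ORF.
Frame -2: CAG CGT ACC GCT TAG GCC TCG GAA TCG CTA GTC ATC TTG — no ATG→stop ORF.
Frame -3: AGC GTA CCG CTT AGG CCT CGG AAT CGC TAG TCA TCT TGT — no ATG→stop ORF.
Frame +3 has an ORF of 24 nucleotides (positions 6–29) ≥ 21, so yes.

yes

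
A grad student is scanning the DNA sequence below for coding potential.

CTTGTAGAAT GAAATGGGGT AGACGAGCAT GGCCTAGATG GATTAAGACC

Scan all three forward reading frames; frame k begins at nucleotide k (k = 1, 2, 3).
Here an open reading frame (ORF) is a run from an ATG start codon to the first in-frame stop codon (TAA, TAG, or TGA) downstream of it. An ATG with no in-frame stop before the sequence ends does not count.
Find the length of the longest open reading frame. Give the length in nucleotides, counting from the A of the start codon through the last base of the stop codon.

9

Frame 1: CTT GTA GAA TGA AAT GGG GTA GAC GAG CAT GGC CTA GAT GGA TTA AGA — no ATG→stop ORF.
Frame 2: TTG TAG AAT GAA ATG GGG TAG ACG AGC ATG GCC TAG ATG GAT TAA GAC — ATG at 14, stop TAG at 20 → 9 nt; ATG at 29, stop TAG at 35 → 9 nt; ATG at 38, stop TAA at 44 → 9 nt.
Frame 3: TGT AGA ATG AAA TGG GGT AGA CGA GCA TGG CCT AGA TGG ATT AAG ACC — no ATG→stop ORF.
Longest: frame 2, positions 14–22, 9 nt = 3 codons = 2 aa. → 9 nucleotides.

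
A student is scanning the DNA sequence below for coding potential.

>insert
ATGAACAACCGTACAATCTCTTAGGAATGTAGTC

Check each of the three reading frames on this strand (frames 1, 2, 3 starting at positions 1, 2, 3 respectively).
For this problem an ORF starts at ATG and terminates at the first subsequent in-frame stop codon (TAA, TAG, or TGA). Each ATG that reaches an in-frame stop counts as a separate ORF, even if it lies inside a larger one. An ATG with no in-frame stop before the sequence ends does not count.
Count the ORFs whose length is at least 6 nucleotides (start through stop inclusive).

Frame 1: ATG AAC AAC CGT ACA ATC TCT TAG GAA TGT AGT — ATG at 1, stop TAG at 22 → 24 nt.
Frame 2: TGA ACA ACC GTA CAA TCT CTT AGG AAT GTA GTC — no ATG→stop ORF.
Frame 3: GAA CAA CCG TAC AAT CTC TTA GGA ATG TAG — ATG at 27, stop TAG at 30 → 6 nt.
ORFs ≥ 6 nucleotides: frame 1 1–24 (24 nucleotides), frame 3 27–32 (6 nucleotides). Count = 2.

2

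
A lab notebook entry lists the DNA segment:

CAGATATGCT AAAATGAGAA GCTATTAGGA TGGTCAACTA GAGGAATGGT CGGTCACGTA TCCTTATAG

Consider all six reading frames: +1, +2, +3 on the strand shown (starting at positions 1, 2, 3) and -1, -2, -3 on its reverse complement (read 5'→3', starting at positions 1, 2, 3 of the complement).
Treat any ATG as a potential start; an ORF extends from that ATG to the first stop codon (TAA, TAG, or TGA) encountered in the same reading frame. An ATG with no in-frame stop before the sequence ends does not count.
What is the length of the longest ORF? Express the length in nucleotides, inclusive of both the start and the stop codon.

24

Reverse complement (5'→3'): CTATAAGGATACGTGACCGACCATTCCTCTAGTTGACCATCCTAATAGCTTCTCATTTTAGCATATCTG
Frame +1: CAG ATA TGC TAA AAT GAG AAG CTA TTA GGA TGG TCA ACT AGA GGA ATG GTC GGT CAC GTA TCC TTA TAG — ATG at 46, stop TAG at 67 → 24 nt.
Frame +2: AGA TAT GCT AAA ATG AGA AGC TAT TAG GAT GGT CAA CTA GAG GAA TGG TCG GTC ACG TAT CCT TAT — ATG at 14, stop TAG at 26 → 15 nt.
Frame +3: GAT ATG CTA AAA TGA GAA GCT ATT AGG ATG GTC AAC TAG AGG AAT GGT CGG TCA CGT ATC CTT ATA — ATG at 6, stop TGA at 15 → 12 nt; ATG at 30, stop TAG at 39 → 12 nt.
Frame -1: CTA TAA GGA TAC GTG ACC GAC CAT TCC TCT AGT TGA CCA TCC TAA TAG CTT CTC ATT TTA GCA TAT CTG — no ATG→stop ORF.
Frame -2: TAT AAG GAT ACG TGA CCG ACC ATT CCT CTA GTT GAC CAT CCT AAT AGC TTC TCA TTT TAG CAT ATC — no ATG→stop ORF.
Frame -3: ATA AGG ATA CGT GAC CGA CCA TTC CTC TAG TTG ACC ATC CTA ATA GCT TCT CAT TTT AGC ATA TCT — no ATG→stop ORF.
Longest: frame +1, positions 46–69, 24 nt = 8 codons = 7 aa. → 24 nucleotides.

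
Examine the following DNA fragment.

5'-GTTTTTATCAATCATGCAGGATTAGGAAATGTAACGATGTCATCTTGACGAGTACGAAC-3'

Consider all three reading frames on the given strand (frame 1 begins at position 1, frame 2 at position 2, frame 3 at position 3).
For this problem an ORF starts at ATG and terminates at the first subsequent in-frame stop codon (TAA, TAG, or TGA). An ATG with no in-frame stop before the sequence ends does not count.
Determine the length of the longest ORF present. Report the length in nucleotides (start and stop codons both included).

12

Frame 1: GTT TTT ATC AAT CAT GCA GGA TTA GGA AAT GTA ACG ATG TCA TCT TGA CGA GTA CGA — ATG at 37, stop TGA at 46 → 12 nt.
Frame 2: TTT TTA TCA ATC ATG CAG GAT TAG GAA ATG TAA CGA TGT CAT CTT GAC GAG TAC GAA — ATG at 14, stop TAG at 23 → 12 nt; ATG at 29, stop TAA at 32 → 6 nt.
Frame 3: TTT TAT CAA TCA TGC AGG ATT AGG AAA TGT AAC GAT GTC ATC TTG ACG AGT ACG AAC — no ATG→stop ORF.
Longest: frame 1, positions 37–48, 12 nt = 4 codons = 3 aa. → 12 nucleotides.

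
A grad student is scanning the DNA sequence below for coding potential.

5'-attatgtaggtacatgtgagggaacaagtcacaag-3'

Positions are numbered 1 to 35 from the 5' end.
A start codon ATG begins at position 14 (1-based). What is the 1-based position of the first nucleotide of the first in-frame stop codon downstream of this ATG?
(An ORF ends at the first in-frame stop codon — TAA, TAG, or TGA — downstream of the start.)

Codons from position 14: ATG (14–16), TGA (17–19).
TGA is a stop codon; it begins at position 17.

17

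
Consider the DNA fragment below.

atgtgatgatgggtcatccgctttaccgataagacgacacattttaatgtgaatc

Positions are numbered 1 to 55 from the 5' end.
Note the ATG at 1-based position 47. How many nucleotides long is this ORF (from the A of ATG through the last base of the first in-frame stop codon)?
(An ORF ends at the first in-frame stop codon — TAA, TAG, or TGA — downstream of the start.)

6

Codons from position 47: ATG (47–49), TGA (50–52).
TGA is the first in-frame stop; ORF spans 47–52, 6 nucleotides.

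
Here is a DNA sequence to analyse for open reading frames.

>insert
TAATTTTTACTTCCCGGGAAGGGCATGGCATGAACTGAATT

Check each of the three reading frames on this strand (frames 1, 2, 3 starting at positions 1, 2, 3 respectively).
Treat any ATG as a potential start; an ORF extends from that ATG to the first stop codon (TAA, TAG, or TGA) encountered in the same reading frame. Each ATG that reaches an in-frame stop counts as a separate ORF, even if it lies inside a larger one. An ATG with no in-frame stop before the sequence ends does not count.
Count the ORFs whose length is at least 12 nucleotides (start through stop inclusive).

0

Frame 1: TAA TTT TTA CTT CCC GGG AAG GGC ATG GCA TGA ACT GAA — ATG at 25, stop TGA at 31 → 9 nt.
Frame 2: AAT TTT TAC TTC CCG GGA AGG GCA TGG CAT GAA CTG AAT — no ATG→stop ORF.
Frame 3: ATT TTT ACT TCC CGG GAA GGG CAT GGC ATG AAC TGA ATT — ATG at 30, stop TGA at 36 → 9 nt.
No ORF reaches 12 nucleotides. Count = 0.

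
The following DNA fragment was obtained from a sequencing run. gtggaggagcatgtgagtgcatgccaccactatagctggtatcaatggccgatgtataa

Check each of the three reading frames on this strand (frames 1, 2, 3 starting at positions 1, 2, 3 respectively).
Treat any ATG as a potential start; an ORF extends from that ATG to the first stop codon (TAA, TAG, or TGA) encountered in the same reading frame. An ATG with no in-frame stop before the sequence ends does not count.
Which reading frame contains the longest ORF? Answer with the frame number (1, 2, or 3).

Frame 1: GTG GAG GAG CAT GTG AGT GCA TGC CAC CAC TAT AGC TGG TAT CAA TGG CCG ATG TAT — no ATG→stop ORF.
Frame 2: TGG AGG AGC ATG TGA GTG CAT GCC ACC ACT ATA GCT GGT ATC AAT GGC CGA TGT ATA — ATG at 11, stop TGA at 14 → 6 nt.
Frame 3: GGA GGA GCA TGT GAG TGC ATG CCA CCA CTA TAG CTG GTA TCA ATG GCC GAT GTA TAA — ATG at 21, stop TAG at 33 → 15 nt; ATG at 45, stop TAA at 57 → 15 nt.
Longest ORF is 15 nt in frame 3 (positions 21–35).

3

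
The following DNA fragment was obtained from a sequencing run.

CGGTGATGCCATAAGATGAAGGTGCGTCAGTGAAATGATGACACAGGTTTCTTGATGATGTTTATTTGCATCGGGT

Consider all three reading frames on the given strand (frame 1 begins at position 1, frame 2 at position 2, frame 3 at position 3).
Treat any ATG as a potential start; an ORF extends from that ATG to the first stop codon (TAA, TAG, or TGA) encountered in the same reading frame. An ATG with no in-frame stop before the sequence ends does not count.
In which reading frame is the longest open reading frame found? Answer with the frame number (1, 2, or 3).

Frame 1: CGG TGA TGC CAT AAG ATG AAG GTG CGT CAG TGA AAT GAT GAC ACA GGT TTC TTG ATG ATG TTT ATT TGC ATC GGG — ATG at 16, stop TGA at 31 → 18 nt.
Frame 2: GGT GAT GCC ATA AGA TGA AGG TGC GTC AGT GAA ATG ATG ACA CAG GTT TCT TGA TGA TGT TTA TTT GCA TCG GGT — ATG at 35, stop TGA at 53 → 21 nt; ATG at 38, stop TGA at 53 → 18 nt.
Frame 3: GTG ATG CCA TAA GAT GAA GGT GCG TCA GTG AAA TGA TGA CAC AGG TTT CTT GAT GAT GTT TAT TTG CAT CGG — ATG at 6, stop TAA at 12 → 9 nt.
Longest ORF is 21 nt in frame 2 (positions 35–55).

2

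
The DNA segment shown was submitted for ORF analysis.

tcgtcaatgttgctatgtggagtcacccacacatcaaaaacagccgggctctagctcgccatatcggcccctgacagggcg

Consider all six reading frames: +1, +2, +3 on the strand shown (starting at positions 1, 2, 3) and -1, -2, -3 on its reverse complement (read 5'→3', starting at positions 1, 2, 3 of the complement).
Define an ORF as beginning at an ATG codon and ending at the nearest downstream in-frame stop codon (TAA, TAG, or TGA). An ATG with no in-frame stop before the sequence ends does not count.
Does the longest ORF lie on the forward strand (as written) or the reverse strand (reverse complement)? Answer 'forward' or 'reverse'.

Reverse complement (5'→3'): CGCCCTGTCAGGGGCCGATATGGCGAGCTAGAGCCCGGCTGTTTTTGATGTGTGGGTGACTCCACATAGCAACATTGACGA
Frame +1: TCG TCA ATG TTG CTA TGT GGA GTC ACC CAC ACA TCA AAA ACA GCC GGG CTC TAG CTC GCC ATA TCG GCC CCT GAC AGG GCG — ATG at 7, stop TAG at 52 → 48 nt.
Frame +2: CGT CAA TGT TGC TAT GTG GAG TCA CCC ACA CAT CAA AAA CAG CCG GGC TCT AGC TCG CCA TAT CGG CCC CTG ACA GGG — no ATG→stop ORF.
Frame +3: GTC AAT GTT GCT ATG TGG AGT CAC CCA CAC ATC AAA AAC AGC CGG GCT CTA GCT CGC CAT ATC GGC CCC TGA CAG GGC — ATG at 15, stop TGA at 72 → 60 nt.
Frame -1: CGC CCT GTC AGG GGC CGA TAT GGC GAG CTA GAG CCC GGC TGT TTT TGA TGT GTG GGT GAC TCC ACA TAG CAA CAT TGA CGA — no ATG→stop ORF.
Frame -2: GCC CTG TCA GGG GCC GAT ATG GCG AGC TAG AGC CCG GCT GTT TTT GAT GTG TGG GTG ACT CCA CAT AGC AAC ATT GAC — ATG at 20, stop TAG at 29 → 12 nt.
Frame -3: CCC TGT CAG GGG CCG ATA TGG CGA GCT AGA GCC CGG CTG TTT TTG ATG TGT GGG TGA CTC CAC ATA GCA ACA TTG ACG — ATG at 48, stop TGA at 57 → 12 nt.
Forward-strand max 60 nt; reverse-strand max 12 nt. The forward strand has the longer ORF.

forward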